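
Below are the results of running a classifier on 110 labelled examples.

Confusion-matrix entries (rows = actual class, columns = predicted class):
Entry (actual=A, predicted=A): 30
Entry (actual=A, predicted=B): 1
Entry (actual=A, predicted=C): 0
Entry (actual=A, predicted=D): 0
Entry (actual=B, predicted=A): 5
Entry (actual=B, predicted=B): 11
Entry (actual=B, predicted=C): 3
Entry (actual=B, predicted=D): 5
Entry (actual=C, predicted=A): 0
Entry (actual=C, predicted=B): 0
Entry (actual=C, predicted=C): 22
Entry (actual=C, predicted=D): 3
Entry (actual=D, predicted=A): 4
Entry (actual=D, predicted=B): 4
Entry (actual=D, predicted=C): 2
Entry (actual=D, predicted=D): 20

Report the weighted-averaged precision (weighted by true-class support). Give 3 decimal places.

0.747

Per-class precision (TP/(TP+FP)):
  A: TP=30, FP=5+0+4=9 → 30/39 = 0.7692
  B: TP=11, FP=1+0+4=5 → 11/16 = 0.6875
  C: TP=22, FP=0+3+2=5 → 22/27 = 0.8148
  D: TP=20, FP=0+5+3=8 → 20/28 = 0.7143
Weighted-precision = Σ (supportᵢ/N)·precisionᵢ with N=110: (31/110)·0.7692 + (24/110)·0.6875 + (25/110)·0.8148 + (30/110)·0.7143 = 0.747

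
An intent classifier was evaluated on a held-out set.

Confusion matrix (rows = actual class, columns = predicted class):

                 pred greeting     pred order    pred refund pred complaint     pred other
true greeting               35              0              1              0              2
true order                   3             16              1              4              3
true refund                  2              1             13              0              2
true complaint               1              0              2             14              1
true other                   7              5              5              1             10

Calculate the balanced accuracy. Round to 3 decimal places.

0.674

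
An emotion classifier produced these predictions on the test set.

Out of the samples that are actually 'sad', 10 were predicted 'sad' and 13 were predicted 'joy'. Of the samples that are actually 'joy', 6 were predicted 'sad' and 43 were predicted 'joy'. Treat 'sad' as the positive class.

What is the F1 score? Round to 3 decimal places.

Precision = TP/(TP+FP) = 10/16 = 0.6250
Recall = TP/(TP+FN) = 10/23 = 0.4348
F1 = 2·TP/(2·TP+FP+FN) = 20/39 = 0.513

0.513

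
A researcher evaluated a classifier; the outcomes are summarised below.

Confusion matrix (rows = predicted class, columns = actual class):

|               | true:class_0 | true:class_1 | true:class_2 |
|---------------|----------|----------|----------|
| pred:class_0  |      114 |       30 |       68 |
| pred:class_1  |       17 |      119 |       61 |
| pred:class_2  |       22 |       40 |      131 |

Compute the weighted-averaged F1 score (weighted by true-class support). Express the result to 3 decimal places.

Per-class F1 score (2·TP/(2·TP+FP+FN)):
  class_0: TP=114, FP=30+68=98, FN=17+22=39 → 228/365 = 0.6247
  class_1: TP=119, FP=17+61=78, FN=30+40=70 → 238/386 = 0.6166
  class_2: TP=131, FP=22+40=62, FN=68+61=129 → 262/453 = 0.5784
Weighted-F1 score = Σ (supportᵢ/N)·F1 scoreᵢ with N=602: (153/602)·0.6247 + (189/602)·0.6166 + (260/602)·0.5784 = 0.602

0.602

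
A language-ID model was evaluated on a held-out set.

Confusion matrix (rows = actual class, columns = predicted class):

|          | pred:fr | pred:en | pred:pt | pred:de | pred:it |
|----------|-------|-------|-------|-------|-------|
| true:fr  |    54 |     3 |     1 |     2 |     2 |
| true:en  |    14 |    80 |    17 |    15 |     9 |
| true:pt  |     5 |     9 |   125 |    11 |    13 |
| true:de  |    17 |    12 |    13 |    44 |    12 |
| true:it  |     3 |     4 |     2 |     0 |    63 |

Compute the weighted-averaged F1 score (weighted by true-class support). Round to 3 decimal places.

0.685

Per-class F1 score (2·TP/(2·TP+FP+FN)):
  fr: TP=54, FP=14+5+17+3=39, FN=3+1+2+2=8 → 108/155 = 0.6968
  en: TP=80, FP=3+9+12+4=28, FN=14+17+15+9=55 → 160/243 = 0.6584
  pt: TP=125, FP=1+17+13+2=33, FN=5+9+11+13=38 → 250/321 = 0.7788
  de: TP=44, FP=2+15+11+0=28, FN=17+12+13+12=54 → 88/170 = 0.5176
  it: TP=63, FP=2+9+13+12=36, FN=3+4+2+0=9 → 126/171 = 0.7368
Weighted-F1 score = Σ (supportᵢ/N)·F1 scoreᵢ with N=530: (62/530)·0.6968 + (135/530)·0.6584 + (163/530)·0.7788 + (98/530)·0.5176 + (72/530)·0.7368 = 0.685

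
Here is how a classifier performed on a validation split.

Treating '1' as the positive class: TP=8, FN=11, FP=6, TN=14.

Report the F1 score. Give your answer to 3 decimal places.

Precision = TP/(TP+FP) = 8/14 = 0.5714
Recall = TP/(TP+FN) = 8/19 = 0.4211
F1 = 2·TP/(2·TP+FP+FN) = 16/33 = 0.485

0.485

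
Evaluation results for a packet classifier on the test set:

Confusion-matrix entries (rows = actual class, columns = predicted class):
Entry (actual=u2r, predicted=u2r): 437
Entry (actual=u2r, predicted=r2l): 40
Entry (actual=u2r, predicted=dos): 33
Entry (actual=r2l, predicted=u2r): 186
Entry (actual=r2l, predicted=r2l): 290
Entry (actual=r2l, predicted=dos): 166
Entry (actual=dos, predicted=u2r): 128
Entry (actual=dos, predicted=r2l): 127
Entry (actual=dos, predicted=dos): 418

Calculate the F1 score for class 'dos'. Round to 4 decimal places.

Take TP from the diagonal, FP from the rest of the 'dos' prediction marginal, FN from the rest of the 'dos' actual marginal.
F1 score = 2·TP/(2·TP+FP+FN).
dos: TP=418, FP=33+166=199, FN=128+127=255 → 836/1290 = 0.64806

0.6481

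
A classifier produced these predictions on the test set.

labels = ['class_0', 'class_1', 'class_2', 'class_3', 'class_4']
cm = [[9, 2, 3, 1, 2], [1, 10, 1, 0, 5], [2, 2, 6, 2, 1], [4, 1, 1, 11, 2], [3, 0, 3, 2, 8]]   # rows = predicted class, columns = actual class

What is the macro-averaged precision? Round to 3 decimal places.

0.532

Per-class precision (TP/(TP+FP)):
  class_0: TP=9, FP=2+3+1+2=8 → 9/17 = 0.5294
  class_1: TP=10, FP=1+1+0+5=7 → 10/17 = 0.5882
  class_2: TP=6, FP=2+2+2+1=7 → 6/13 = 0.4615
  class_3: TP=11, FP=4+1+1+2=8 → 11/19 = 0.5789
  class_4: TP=8, FP=3+0+3+2=8 → 8/16 = 0.5000
Macro-precision = mean = (0.5294 + 0.5882 + 0.4615 + 0.5789 + 0.5000) / 5 = 0.532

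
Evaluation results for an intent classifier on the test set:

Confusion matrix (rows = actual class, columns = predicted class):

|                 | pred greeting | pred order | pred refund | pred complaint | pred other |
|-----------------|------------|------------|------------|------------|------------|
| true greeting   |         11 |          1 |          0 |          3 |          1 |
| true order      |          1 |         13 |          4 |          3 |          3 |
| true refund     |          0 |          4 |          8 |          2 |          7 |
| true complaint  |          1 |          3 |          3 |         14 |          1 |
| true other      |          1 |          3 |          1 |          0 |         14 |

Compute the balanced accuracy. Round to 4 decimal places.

0.5967

Balanced accuracy = mean of per-class recall.
  greeting: recall = 11/16 = 0.68750
  order: recall = 13/24 = 0.54167
  refund: recall = 8/21 = 0.38095
  complaint: recall = 14/22 = 0.63636
  other: recall = 14/19 = 0.73684
Mean = (0.68750 + 0.54167 + 0.38095 + 0.63636 + 0.73684) / 5 = 0.5967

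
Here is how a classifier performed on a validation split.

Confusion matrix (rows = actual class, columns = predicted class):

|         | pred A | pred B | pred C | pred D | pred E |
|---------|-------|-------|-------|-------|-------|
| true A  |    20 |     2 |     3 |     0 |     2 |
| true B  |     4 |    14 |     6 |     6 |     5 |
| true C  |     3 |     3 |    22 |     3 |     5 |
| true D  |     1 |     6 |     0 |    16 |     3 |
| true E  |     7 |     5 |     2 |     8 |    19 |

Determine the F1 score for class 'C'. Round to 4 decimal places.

0.6377

One-vs-rest for 'C': TP = diagonal; FP = other classes predicted 'C'; FN = 'C' predicted as other.
F1 score = 2·TP/(2·TP+FP+FN).
C: TP=22, FP=3+6+0+2=11, FN=3+3+3+5=14 → 44/69 = 0.63768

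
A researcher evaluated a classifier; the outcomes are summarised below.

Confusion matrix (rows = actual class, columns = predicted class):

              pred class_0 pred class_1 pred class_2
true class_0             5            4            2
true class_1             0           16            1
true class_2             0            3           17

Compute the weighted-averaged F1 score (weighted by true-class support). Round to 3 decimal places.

0.781

Per-class F1 score (2·TP/(2·TP+FP+FN)):
  class_0: TP=5, FP=0+0=0, FN=4+2=6 → 10/16 = 0.6250
  class_1: TP=16, FP=4+3=7, FN=0+1=1 → 32/40 = 0.8000
  class_2: TP=17, FP=2+1=3, FN=0+3=3 → 34/40 = 0.8500
Weighted-F1 score = Σ (supportᵢ/N)·F1 scoreᵢ with N=48: (11/48)·0.6250 + (17/48)·0.8000 + (20/48)·0.8500 = 0.781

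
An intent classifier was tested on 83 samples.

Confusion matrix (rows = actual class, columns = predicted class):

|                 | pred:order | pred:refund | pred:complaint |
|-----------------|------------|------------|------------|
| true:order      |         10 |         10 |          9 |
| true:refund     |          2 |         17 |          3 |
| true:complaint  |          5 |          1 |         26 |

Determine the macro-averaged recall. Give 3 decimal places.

Per-class recall (TP/(TP+FN)):
  order: TP=10, FN=10+9=19 → 10/29 = 0.3448
  refund: TP=17, FN=2+3=5 → 17/22 = 0.7727
  complaint: TP=26, FN=5+1=6 → 26/32 = 0.8125
Macro-recall = mean = (0.3448 + 0.7727 + 0.8125) / 3 = 0.643

0.643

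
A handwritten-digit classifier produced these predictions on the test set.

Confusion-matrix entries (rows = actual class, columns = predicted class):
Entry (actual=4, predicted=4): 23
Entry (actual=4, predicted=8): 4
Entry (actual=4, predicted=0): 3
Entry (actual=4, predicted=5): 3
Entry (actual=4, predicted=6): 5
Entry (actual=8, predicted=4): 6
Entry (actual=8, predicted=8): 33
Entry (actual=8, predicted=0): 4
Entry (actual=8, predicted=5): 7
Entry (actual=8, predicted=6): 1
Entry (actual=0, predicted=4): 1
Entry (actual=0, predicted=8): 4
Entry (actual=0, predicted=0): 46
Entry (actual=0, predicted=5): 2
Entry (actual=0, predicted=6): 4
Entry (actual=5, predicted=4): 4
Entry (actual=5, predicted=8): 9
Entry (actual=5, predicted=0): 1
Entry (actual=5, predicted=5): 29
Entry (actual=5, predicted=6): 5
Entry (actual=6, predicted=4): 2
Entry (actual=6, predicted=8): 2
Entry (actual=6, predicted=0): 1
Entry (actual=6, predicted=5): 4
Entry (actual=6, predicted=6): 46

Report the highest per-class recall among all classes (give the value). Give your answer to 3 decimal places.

Per-class recall (TP/(TP+FN)):
  4: TP=23, FN=4+3+3+5=15 → 23/38 = 0.6053
  8: TP=33, FN=6+4+7+1=18 → 33/51 = 0.6471
  0: TP=46, FN=1+4+2+4=11 → 46/57 = 0.8070
  5: TP=29, FN=4+9+1+5=19 → 29/48 = 0.6042
  6: TP=46, FN=2+2+1+4=9 → 46/55 = 0.8364
Highest is class '6' with recall = 0.836.

0.836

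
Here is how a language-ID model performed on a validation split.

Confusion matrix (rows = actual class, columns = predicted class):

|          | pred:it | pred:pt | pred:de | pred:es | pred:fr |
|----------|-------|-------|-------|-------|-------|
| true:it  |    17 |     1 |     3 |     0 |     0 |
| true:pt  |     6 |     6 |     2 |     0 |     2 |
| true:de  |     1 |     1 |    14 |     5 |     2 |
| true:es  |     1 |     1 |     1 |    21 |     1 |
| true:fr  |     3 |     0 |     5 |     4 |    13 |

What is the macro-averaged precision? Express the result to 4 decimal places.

0.6512

Per-class precision (TP/(TP+FP)):
  it: TP=17, FP=6+1+1+3=11 → 17/28 = 0.60714
  pt: TP=6, FP=1+1+1+0=3 → 6/9 = 0.66667
  de: TP=14, FP=3+2+1+5=11 → 14/25 = 0.56000
  es: TP=21, FP=0+0+5+4=9 → 21/30 = 0.70000
  fr: TP=13, FP=0+2+2+1=5 → 13/18 = 0.72222
Macro-precision = mean = (0.60714 + 0.66667 + 0.56000 + 0.70000 + 0.72222) / 5 = 0.6512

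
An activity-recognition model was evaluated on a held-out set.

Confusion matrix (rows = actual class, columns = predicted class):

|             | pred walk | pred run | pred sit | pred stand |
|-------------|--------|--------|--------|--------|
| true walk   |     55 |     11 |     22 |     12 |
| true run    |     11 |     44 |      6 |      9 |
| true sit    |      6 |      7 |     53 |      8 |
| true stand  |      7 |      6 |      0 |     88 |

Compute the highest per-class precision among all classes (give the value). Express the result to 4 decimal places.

0.7521

Per-class precision (TP/(TP+FP)):
  walk: TP=55, FP=11+6+7=24 → 55/79 = 0.69620
  run: TP=44, FP=11+7+6=24 → 44/68 = 0.64706
  sit: TP=53, FP=22+6+0=28 → 53/81 = 0.65432
  stand: TP=88, FP=12+9+8=29 → 88/117 = 0.75214
Highest is class 'stand' with precision = 0.7521.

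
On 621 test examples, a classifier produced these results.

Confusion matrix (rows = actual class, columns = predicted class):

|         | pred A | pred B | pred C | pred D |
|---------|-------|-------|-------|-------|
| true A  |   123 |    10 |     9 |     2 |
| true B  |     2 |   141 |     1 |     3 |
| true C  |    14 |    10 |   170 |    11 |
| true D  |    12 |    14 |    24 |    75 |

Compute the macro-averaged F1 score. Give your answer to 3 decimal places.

Per-class F1 score (2·TP/(2·TP+FP+FN)):
  A: TP=123, FP=2+14+12=28, FN=10+9+2=21 → 246/295 = 0.8339
  B: TP=141, FP=10+10+14=34, FN=2+1+3=6 → 282/322 = 0.8758
  C: TP=170, FP=9+1+24=34, FN=14+10+11=35 → 340/409 = 0.8313
  D: TP=75, FP=2+3+11=16, FN=12+14+24=50 → 150/216 = 0.6944
Macro-F1 score = mean = (0.8339 + 0.8758 + 0.8313 + 0.6944) / 4 = 0.809

0.809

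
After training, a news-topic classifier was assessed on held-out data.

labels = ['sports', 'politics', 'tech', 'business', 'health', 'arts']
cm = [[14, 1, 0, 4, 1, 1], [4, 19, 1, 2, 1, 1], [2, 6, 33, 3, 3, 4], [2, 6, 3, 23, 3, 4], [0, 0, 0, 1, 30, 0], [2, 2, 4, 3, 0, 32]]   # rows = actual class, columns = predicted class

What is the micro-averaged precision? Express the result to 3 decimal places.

Micro-averaging pools counts across classes: ΣTP=151, ΣFP=64, ΣFN=64.
Micro-precision = TP/(TP+FP) on pooled counts = 0.702 (equals overall accuracy in single-label multiclass).

0.702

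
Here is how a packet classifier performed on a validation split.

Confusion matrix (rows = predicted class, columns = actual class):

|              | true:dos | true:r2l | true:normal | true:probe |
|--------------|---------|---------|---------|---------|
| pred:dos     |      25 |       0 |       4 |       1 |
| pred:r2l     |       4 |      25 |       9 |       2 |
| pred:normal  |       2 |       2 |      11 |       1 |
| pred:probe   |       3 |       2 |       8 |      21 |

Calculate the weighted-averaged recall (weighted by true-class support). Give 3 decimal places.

0.683

Per-class recall (TP/(TP+FN)):
  dos: TP=25, FN=4+2+3=9 → 25/34 = 0.7353
  r2l: TP=25, FN=0+2+2=4 → 25/29 = 0.8621
  normal: TP=11, FN=4+9+8=21 → 11/32 = 0.3438
  probe: TP=21, FN=1+2+1=4 → 21/25 = 0.8400
Weighted-recall = Σ (supportᵢ/N)·recallᵢ with N=120: (34/120)·0.7353 + (29/120)·0.8621 + (32/120)·0.3438 + (25/120)·0.8400 = 0.683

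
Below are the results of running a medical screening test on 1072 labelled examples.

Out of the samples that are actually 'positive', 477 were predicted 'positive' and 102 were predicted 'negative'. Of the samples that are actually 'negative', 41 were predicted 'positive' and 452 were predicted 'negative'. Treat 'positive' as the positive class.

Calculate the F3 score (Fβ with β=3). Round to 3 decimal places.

0.833

Fβ = (1+β²)·TP / ((1+β²)·TP + β²·FN + FP), with β²=9
= 10·477 / (10·477 + 9·102 + 41) = 0.833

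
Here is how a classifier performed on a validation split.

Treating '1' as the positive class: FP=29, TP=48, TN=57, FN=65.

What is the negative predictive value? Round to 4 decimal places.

0.4672

NPV = TN/(TN+FN) = 57/(57+65) = 0.4672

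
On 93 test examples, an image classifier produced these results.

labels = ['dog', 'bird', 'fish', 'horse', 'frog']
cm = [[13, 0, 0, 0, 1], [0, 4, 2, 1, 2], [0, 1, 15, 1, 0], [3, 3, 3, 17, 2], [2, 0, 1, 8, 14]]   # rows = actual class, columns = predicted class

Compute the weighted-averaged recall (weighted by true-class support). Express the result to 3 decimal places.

0.677

Per-class recall (TP/(TP+FN)):
  dog: TP=13, FN=0+0+0+1=1 → 13/14 = 0.9286
  bird: TP=4, FN=0+2+1+2=5 → 4/9 = 0.4444
  fish: TP=15, FN=0+1+1+0=2 → 15/17 = 0.8824
  horse: TP=17, FN=3+3+3+2=11 → 17/28 = 0.6071
  frog: TP=14, FN=2+0+1+8=11 → 14/25 = 0.5600
Weighted-recall = Σ (supportᵢ/N)·recallᵢ with N=93: (14/93)·0.9286 + (9/93)·0.4444 + (17/93)·0.8824 + (28/93)·0.6071 + (25/93)·0.5600 = 0.677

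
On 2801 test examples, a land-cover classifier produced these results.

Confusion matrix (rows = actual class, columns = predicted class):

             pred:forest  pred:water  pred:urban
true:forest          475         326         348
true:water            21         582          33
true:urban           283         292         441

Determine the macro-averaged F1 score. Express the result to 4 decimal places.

0.5355

Per-class F1 score (2·TP/(2·TP+FP+FN)):
  forest: TP=475, FP=21+283=304, FN=326+348=674 → 950/1928 = 0.49274
  water: TP=582, FP=326+292=618, FN=21+33=54 → 1164/1836 = 0.63399
  urban: TP=441, FP=348+33=381, FN=283+292=575 → 882/1838 = 0.47987
Macro-F1 score = mean = (0.49274 + 0.63399 + 0.47987) / 3 = 0.5355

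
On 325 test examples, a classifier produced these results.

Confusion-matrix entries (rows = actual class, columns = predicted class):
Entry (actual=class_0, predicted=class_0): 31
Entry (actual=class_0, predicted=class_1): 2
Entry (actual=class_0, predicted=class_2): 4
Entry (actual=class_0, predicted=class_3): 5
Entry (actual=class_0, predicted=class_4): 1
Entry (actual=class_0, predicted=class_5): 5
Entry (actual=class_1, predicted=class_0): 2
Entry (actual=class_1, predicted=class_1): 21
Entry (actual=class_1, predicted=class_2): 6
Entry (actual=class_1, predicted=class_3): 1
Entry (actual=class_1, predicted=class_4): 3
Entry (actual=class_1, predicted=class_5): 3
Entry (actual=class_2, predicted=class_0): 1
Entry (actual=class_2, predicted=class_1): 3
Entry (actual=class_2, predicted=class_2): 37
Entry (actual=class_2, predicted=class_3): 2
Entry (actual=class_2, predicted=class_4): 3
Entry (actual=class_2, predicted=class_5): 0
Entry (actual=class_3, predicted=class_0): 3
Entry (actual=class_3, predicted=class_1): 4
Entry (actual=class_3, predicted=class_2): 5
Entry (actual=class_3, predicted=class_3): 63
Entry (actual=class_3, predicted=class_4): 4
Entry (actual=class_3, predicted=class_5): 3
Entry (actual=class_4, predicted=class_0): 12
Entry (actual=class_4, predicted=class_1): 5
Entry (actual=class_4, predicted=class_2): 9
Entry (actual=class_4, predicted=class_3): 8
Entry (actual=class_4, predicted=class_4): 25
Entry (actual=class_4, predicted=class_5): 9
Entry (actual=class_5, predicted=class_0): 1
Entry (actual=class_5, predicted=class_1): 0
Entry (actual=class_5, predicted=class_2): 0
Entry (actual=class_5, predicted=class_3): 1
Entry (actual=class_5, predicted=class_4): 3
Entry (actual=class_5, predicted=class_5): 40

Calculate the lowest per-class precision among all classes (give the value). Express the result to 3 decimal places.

Per-class precision (TP/(TP+FP)):
  class_0: TP=31, FP=2+1+3+12+1=19 → 31/50 = 0.6200
  class_1: TP=21, FP=2+3+4+5+0=14 → 21/35 = 0.6000
  class_2: TP=37, FP=4+6+5+9+0=24 → 37/61 = 0.6066
  class_3: TP=63, FP=5+1+2+8+1=17 → 63/80 = 0.7875
  class_4: TP=25, FP=1+3+3+4+3=14 → 25/39 = 0.6410
  class_5: TP=40, FP=5+3+0+3+9=20 → 40/60 = 0.6667
Lowest is class 'class_1' with precision = 0.600.

0.600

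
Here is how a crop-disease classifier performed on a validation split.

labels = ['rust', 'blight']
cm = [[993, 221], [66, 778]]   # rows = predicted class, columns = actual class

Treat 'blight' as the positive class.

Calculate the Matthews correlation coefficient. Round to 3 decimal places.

MCC = (TP·TN − FP·FN) / √((TP+FP)(TP+FN)(TN+FP)(TN+FN))
Numerator = 778·993 − 66·221 = 757968
Denominator = √(844·999·1059·1214) = √1083983275656 = 1041145.1751
MCC = 757968 / 1041145.1751 = 0.728

0.728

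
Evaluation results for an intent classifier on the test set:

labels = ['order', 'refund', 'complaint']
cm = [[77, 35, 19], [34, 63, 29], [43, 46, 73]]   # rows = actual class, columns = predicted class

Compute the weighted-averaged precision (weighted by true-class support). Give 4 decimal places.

Per-class precision (TP/(TP+FP)):
  order: TP=77, FP=34+43=77 → 77/154 = 0.50000
  refund: TP=63, FP=35+46=81 → 63/144 = 0.43750
  complaint: TP=73, FP=19+29=48 → 73/121 = 0.60331
Weighted-precision = Σ (supportᵢ/N)·precisionᵢ with N=419: (131/419)·0.50000 + (126/419)·0.43750 + (162/419)·0.60331 = 0.5211

0.5211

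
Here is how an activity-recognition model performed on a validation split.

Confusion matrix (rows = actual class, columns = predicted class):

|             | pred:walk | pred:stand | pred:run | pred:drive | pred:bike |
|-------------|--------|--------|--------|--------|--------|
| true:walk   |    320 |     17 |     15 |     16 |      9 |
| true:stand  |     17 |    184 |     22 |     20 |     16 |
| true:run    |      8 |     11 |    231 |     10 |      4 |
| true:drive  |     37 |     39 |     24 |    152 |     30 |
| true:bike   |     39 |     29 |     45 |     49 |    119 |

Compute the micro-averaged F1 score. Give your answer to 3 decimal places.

0.688

Micro-averaging pools counts across classes: ΣTP=1006, ΣFP=457, ΣFN=457.
Micro-F1 score = 2·TP/(2·TP+FP+FN) on pooled counts = 0.688 (equals overall accuracy in single-label multiclass).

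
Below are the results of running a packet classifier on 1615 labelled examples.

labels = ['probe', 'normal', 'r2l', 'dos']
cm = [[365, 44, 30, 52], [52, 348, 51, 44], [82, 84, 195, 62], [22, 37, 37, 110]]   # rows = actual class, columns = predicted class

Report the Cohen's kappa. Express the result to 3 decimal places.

0.495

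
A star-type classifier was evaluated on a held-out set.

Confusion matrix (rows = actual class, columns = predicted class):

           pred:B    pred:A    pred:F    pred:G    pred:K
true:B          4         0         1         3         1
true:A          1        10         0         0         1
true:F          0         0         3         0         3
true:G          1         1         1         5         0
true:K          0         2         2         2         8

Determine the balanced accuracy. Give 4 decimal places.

Balanced accuracy = mean of per-class recall.
  B: recall = 4/9 = 0.44444
  A: recall = 10/12 = 0.83333
  F: recall = 3/6 = 0.50000
  G: recall = 5/8 = 0.62500
  K: recall = 8/14 = 0.57143
Mean = (0.44444 + 0.83333 + 0.50000 + 0.62500 + 0.57143) / 5 = 0.5948

0.5948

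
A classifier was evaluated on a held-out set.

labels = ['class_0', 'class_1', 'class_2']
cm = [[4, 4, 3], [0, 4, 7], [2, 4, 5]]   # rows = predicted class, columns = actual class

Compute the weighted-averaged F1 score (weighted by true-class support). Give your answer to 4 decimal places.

0.3869

Per-class F1 score (2·TP/(2·TP+FP+FN)):
  class_0: TP=4, FP=4+3=7, FN=0+2=2 → 8/17 = 0.47059
  class_1: TP=4, FP=0+7=7, FN=4+4=8 → 8/23 = 0.34783
  class_2: TP=5, FP=2+4=6, FN=3+7=10 → 10/26 = 0.38462
Weighted-F1 score = Σ (supportᵢ/N)·F1 scoreᵢ with N=33: (6/33)·0.47059 + (12/33)·0.34783 + (15/33)·0.38462 = 0.3869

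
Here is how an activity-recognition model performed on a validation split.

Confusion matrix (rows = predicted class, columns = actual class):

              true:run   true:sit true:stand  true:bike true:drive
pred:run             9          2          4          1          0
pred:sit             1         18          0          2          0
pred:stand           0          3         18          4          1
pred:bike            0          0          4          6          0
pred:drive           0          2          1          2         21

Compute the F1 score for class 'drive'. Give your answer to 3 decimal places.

One-vs-rest for 'drive': TP = diagonal; FP = other classes predicted 'drive'; FN = 'drive' predicted as other.
F1 score = 2·TP/(2·TP+FP+FN).
drive: TP=21, FP=0+2+1+2=5, FN=0+0+1+0=1 → 42/48 = 0.8750

0.875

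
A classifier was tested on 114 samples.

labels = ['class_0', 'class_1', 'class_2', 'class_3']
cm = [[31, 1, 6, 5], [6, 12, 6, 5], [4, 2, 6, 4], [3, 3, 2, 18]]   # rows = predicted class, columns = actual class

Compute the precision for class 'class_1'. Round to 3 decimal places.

Take TP from the diagonal, FP from the rest of the 'class_1' prediction marginal, FN from the rest of the 'class_1' actual marginal.
precision = TP/(TP+FP).
class_1: TP=12, FP=6+6+5=17 → 12/29 = 0.4138

0.414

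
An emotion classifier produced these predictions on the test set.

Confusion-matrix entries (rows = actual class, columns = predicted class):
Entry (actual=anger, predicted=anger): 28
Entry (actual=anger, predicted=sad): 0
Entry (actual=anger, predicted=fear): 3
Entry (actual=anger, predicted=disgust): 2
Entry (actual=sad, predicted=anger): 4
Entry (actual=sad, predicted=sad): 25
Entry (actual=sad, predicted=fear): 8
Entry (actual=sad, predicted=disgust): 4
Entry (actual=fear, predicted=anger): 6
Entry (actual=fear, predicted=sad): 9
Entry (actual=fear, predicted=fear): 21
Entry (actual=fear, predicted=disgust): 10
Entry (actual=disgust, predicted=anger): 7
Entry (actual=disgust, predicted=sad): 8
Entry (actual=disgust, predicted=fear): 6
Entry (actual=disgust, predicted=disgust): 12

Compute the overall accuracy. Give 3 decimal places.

0.562

Accuracy = trace / total = (28+25+21+12=86) / 153 = 86/153 = 0.562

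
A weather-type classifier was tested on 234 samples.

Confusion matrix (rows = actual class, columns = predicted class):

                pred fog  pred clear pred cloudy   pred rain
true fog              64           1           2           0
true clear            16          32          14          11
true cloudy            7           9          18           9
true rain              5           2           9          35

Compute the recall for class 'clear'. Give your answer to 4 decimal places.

recall = TP/(TP+FN).
clear: TP=32, FN=16+14+11=41 → 32/73 = 0.43836

0.4384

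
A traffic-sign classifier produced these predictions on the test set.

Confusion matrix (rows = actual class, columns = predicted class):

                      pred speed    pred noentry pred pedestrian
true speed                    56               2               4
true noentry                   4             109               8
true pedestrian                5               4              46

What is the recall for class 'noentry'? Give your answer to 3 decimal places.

Take TP from the diagonal, FP from the rest of the 'noentry' prediction marginal, FN from the rest of the 'noentry' actual marginal.
recall = TP/(TP+FN).
noentry: TP=109, FN=4+8=12 → 109/121 = 0.9008

0.901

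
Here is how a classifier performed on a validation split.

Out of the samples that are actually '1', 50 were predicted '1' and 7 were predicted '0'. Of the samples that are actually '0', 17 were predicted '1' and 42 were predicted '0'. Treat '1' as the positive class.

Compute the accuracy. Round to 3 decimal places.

0.793

Accuracy = (TP+TN)/N = (50+42)/116 = 0.793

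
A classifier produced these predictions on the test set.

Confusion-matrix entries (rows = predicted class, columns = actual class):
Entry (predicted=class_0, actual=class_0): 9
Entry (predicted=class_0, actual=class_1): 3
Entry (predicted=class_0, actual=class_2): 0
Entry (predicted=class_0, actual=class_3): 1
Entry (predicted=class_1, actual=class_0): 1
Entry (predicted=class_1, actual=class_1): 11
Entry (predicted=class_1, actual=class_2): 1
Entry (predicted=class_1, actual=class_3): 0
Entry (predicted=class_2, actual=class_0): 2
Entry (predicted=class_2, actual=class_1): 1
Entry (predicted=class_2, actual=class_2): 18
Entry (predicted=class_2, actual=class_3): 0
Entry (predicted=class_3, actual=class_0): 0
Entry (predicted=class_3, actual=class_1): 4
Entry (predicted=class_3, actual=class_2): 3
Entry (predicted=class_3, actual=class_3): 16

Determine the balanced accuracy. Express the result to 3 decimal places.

Balanced accuracy = mean of per-class recall.
  class_0: recall = 9/12 = 0.7500
  class_1: recall = 11/19 = 0.5789
  class_2: recall = 18/22 = 0.8182
  class_3: recall = 16/17 = 0.9412
Mean = (0.7500 + 0.5789 + 0.8182 + 0.9412) / 4 = 0.772

0.772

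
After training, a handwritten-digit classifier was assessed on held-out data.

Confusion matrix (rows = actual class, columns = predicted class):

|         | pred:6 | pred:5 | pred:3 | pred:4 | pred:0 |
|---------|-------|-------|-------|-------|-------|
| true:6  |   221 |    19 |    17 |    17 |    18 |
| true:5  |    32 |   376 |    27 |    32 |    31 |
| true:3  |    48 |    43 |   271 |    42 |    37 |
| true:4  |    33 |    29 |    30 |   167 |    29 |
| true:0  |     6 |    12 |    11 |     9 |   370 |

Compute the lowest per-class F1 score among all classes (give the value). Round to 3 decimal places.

Per-class F1 score (2·TP/(2·TP+FP+FN)):
  6: TP=221, FP=32+48+33+6=119, FN=19+17+17+18=71 → 442/632 = 0.6994
  5: TP=376, FP=19+43+29+12=103, FN=32+27+32+31=122 → 752/977 = 0.7697
  3: TP=271, FP=17+27+30+11=85, FN=48+43+42+37=170 → 542/797 = 0.6801
  4: TP=167, FP=17+32+42+9=100, FN=33+29+30+29=121 → 334/555 = 0.6018
  0: TP=370, FP=18+31+37+29=115, FN=6+12+11+9=38 → 740/893 = 0.8287
Lowest is class '4' with F1 score = 0.602.

0.602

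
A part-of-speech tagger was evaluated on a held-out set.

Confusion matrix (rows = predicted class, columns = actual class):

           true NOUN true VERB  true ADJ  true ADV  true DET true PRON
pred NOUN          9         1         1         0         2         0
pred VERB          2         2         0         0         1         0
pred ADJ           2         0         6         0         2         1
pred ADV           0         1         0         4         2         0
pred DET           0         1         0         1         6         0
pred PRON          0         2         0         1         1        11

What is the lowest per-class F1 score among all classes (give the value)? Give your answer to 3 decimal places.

0.333

Per-class F1 score (2·TP/(2·TP+FP+FN)):
  NOUN: TP=9, FP=1+1+0+2+0=4, FN=2+2+0+0+0=4 → 18/26 = 0.6923
  VERB: TP=2, FP=2+0+0+1+0=3, FN=1+0+1+1+2=5 → 4/12 = 0.3333
  ADJ: TP=6, FP=2+0+0+2+1=5, FN=1+0+0+0+0=1 → 12/18 = 0.6667
  ADV: TP=4, FP=0+1+0+2+0=3, FN=0+0+0+1+1=2 → 8/13 = 0.6154
  DET: TP=6, FP=0+1+0+1+0=2, FN=2+1+2+2+1=8 → 12/22 = 0.5455
  PRON: TP=11, FP=0+2+0+1+1=4, FN=0+0+1+0+0=1 → 22/27 = 0.8148
Lowest is class 'VERB' with F1 score = 0.333.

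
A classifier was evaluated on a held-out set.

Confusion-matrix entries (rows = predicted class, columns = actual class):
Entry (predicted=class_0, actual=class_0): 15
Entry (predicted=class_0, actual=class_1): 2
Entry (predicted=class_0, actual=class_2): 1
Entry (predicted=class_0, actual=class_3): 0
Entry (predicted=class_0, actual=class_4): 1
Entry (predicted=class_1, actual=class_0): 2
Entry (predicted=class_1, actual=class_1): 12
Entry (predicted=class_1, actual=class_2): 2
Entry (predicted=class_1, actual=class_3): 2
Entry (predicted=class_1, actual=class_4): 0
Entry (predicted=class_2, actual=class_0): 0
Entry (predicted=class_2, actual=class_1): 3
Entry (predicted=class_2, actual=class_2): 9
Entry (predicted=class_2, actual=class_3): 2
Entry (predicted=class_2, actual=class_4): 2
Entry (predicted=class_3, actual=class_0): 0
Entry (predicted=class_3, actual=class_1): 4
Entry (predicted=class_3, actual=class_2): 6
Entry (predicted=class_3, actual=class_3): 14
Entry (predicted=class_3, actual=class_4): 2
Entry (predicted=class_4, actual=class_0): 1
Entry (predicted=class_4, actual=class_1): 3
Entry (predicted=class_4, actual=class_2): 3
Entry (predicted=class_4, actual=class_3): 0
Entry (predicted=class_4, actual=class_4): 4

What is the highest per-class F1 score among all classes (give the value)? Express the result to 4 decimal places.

Per-class F1 score (2·TP/(2·TP+FP+FN)):
  class_0: TP=15, FP=2+1+0+1=4, FN=2+0+0+1=3 → 30/37 = 0.81081
  class_1: TP=12, FP=2+2+2+0=6, FN=2+3+4+3=12 → 24/42 = 0.57143
  class_2: TP=9, FP=0+3+2+2=7, FN=1+2+6+3=12 → 18/37 = 0.48649
  class_3: TP=14, FP=0+4+6+2=12, FN=0+2+2+0=4 → 28/44 = 0.63636
  class_4: TP=4, FP=1+3+3+0=7, FN=1+0+2+2=5 → 8/20 = 0.40000
Highest is class 'class_0' with F1 score = 0.8108.

0.8108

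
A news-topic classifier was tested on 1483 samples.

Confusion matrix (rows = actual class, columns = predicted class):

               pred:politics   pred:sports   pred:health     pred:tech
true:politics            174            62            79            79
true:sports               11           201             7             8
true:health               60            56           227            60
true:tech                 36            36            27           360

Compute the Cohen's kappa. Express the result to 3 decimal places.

0.528

Observed agreement pₒ = trace/N = 962/1483 = 0.6487
Expected agreement pₑ = Σ (rowᵢ·colᵢ)/N² = (394·281 + 227·355 + 403·340 + 459·507)/1483² = 0.2551
κ = (pₒ − pₑ)/(1 − pₑ) = (0.6487 − 0.2551)/(1 − 0.2551) = 0.528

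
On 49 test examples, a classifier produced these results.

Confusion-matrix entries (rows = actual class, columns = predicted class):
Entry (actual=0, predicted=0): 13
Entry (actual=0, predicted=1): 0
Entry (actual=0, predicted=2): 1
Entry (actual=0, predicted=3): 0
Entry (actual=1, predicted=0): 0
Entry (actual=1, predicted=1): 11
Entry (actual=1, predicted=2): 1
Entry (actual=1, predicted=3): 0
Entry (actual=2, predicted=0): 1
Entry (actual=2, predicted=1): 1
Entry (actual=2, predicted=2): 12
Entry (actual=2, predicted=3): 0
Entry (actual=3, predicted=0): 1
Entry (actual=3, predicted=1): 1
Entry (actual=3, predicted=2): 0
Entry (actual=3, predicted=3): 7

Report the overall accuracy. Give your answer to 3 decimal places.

0.878

Accuracy = trace / total = (13+11+12+7=43) / 49 = 43/49 = 0.878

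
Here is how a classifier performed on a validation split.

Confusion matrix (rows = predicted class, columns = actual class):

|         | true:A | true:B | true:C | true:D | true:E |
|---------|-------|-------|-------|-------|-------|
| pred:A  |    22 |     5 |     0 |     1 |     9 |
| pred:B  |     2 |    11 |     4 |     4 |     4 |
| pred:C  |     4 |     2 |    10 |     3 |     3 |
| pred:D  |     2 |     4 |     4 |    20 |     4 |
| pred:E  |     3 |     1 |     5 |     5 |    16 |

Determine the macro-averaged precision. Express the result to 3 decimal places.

0.522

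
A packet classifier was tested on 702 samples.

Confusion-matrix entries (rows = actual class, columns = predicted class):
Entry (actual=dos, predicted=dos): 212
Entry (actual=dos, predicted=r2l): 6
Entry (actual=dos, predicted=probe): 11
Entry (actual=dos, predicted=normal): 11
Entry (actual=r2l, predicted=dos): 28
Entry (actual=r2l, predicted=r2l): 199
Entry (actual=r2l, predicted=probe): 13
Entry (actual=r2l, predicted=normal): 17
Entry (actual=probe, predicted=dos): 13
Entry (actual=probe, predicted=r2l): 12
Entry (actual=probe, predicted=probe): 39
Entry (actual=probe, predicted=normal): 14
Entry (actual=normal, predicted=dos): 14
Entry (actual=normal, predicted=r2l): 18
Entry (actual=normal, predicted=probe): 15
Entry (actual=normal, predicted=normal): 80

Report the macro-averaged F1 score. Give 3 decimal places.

Per-class F1 score (2·TP/(2·TP+FP+FN)):
  dos: TP=212, FP=28+13+14=55, FN=6+11+11=28 → 424/507 = 0.8363
  r2l: TP=199, FP=6+12+18=36, FN=28+13+17=58 → 398/492 = 0.8089
  probe: TP=39, FP=11+13+15=39, FN=13+12+14=39 → 78/156 = 0.5000
  normal: TP=80, FP=11+17+14=42, FN=14+18+15=47 → 160/249 = 0.6426
Macro-F1 score = mean = (0.8363 + 0.8089 + 0.5000 + 0.6426) / 4 = 0.697

0.697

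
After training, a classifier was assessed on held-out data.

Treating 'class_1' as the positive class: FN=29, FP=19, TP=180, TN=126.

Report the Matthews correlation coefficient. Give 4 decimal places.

MCC = (TP·TN − FP·FN) / √((TP+FP)(TP+FN)(TN+FP)(TN+FN))
Numerator = 180·126 − 19·29 = 22129
Denominator = √(199·209·145·155) = √934757725 = 30573.8078
MCC = 22129 / 30573.8078 = 0.7238

0.7238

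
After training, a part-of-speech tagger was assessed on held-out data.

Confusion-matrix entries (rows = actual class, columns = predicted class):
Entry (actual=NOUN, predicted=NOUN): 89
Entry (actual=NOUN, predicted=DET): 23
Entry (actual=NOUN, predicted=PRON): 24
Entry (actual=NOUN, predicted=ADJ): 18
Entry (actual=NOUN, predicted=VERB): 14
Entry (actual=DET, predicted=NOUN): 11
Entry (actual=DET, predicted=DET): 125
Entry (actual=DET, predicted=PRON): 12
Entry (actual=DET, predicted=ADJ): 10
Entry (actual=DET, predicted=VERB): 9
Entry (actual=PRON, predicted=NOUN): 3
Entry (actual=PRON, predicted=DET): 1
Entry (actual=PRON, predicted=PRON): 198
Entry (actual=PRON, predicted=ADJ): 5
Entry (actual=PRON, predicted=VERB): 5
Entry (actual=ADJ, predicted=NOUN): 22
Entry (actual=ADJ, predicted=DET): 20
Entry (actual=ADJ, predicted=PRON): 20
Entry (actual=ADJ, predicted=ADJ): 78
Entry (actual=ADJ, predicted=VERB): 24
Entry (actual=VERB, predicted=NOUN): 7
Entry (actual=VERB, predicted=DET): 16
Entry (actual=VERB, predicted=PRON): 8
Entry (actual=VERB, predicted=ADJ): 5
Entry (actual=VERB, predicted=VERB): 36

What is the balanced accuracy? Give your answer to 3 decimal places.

Balanced accuracy = mean of per-class recall.
  NOUN: recall = 89/168 = 0.5298
  DET: recall = 125/167 = 0.7485
  PRON: recall = 198/212 = 0.9340
  ADJ: recall = 78/164 = 0.4756
  VERB: recall = 36/72 = 0.5000
Mean = (0.5298 + 0.7485 + 0.9340 + 0.4756 + 0.5000) / 5 = 0.638

0.638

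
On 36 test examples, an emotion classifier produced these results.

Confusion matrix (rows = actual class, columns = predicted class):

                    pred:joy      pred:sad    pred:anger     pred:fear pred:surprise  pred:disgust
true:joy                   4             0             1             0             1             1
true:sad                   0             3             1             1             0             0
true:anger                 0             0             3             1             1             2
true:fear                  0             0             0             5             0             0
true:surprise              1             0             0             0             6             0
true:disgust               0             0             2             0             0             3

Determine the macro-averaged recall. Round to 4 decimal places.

0.6762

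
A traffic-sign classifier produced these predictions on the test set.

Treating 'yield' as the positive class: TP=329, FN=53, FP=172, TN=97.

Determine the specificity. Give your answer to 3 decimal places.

Specificity = TN/(TN+FP) = 97/(97+172) = 0.361

0.361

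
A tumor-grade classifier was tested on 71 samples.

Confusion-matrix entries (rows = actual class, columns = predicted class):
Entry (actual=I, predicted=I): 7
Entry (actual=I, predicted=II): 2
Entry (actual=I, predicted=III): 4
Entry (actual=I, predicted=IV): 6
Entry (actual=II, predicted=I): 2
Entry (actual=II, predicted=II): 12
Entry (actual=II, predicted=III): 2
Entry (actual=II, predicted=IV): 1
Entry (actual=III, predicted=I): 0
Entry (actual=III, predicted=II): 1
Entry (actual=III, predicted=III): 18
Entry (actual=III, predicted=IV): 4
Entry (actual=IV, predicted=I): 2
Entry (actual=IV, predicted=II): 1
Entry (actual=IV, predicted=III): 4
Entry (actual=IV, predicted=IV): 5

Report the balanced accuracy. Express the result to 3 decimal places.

0.568

Balanced accuracy = mean of per-class recall.
  I: recall = 7/19 = 0.3684
  II: recall = 12/17 = 0.7059
  III: recall = 18/23 = 0.7826
  IV: recall = 5/12 = 0.4167
Mean = (0.3684 + 0.7059 + 0.7826 + 0.4167) / 4 = 0.568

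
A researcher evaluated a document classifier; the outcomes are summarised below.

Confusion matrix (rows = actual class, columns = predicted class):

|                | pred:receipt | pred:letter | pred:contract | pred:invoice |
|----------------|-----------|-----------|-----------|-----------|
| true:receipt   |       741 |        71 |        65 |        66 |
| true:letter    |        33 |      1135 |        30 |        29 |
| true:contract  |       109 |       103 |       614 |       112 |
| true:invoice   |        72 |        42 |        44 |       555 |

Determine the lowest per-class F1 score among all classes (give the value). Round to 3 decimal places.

0.726

Per-class F1 score (2·TP/(2·TP+FP+FN)):
  receipt: TP=741, FP=33+109+72=214, FN=71+65+66=202 → 1482/1898 = 0.7808
  letter: TP=1135, FP=71+103+42=216, FN=33+30+29=92 → 2270/2578 = 0.8805
  contract: TP=614, FP=65+30+44=139, FN=109+103+112=324 → 1228/1691 = 0.7262
  invoice: TP=555, FP=66+29+112=207, FN=72+42+44=158 → 1110/1475 = 0.7525
Lowest is class 'contract' with F1 score = 0.726.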